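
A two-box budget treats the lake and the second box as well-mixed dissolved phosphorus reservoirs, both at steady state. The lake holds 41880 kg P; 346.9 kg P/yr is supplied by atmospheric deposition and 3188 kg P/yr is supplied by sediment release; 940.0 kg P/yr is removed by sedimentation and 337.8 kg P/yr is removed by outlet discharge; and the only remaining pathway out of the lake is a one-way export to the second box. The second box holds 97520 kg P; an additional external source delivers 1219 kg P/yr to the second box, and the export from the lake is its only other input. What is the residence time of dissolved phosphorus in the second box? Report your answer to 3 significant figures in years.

28.1 yr

Balance the lake: ΣF_in = 346.9 + 3188 = 3534.9 kg P/yr.
Export to the second box = ΣF_in − (940.0 + 337.8) = 2257.1 kg P/yr.
Total input to the second box = 2257.1 + 1219 = 3476.1 kg P/yr; at steady state this equals its total output.
τ = M / F = 97520 / 3476.1 = 28.05 yr.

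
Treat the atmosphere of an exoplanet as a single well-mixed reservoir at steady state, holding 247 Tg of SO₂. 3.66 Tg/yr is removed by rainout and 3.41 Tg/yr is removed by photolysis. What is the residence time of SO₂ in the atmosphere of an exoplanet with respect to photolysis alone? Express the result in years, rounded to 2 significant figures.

Residence time with respect to a single sink: τ = M / F_sink.
τ = 247 / 3.41 = 72.43 yr.

72 yr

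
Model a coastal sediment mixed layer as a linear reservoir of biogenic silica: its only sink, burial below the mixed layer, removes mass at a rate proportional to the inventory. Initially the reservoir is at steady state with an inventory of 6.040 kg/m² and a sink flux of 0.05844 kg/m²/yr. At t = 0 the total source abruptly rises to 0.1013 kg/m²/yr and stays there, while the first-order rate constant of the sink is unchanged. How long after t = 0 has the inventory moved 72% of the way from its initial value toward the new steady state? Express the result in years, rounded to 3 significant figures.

132 yr

τ = M₀/F₀ = 6.040/0.05844 = 103.4 yr.
The remaining gap fraction is e^(−t/τ); 72% covered ⇒ e^(−t/τ) = 0.280.
t = −τ ln(0.280) = 103.4 × 1.273 = 131.6 yr.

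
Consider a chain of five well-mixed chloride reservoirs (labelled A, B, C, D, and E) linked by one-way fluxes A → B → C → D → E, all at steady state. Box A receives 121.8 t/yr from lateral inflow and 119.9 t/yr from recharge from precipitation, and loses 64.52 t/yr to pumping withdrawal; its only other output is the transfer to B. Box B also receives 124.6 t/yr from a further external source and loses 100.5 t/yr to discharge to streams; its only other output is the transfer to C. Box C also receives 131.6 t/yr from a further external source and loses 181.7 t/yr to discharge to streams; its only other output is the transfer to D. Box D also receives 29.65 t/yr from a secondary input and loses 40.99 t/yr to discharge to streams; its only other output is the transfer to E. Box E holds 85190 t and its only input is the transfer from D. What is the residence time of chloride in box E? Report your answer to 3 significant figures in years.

609 yr

Box A: F(A→B) = (121.8 + 119.9) − 64.52 = 177.18 t/yr.
Box B: F(B→C) = (177.18 + 124.6) − 100.5 = 201.28 t/yr.
Box C: F(C→D) = (201.28 + 131.6) − 181.7 = 151.18 t/yr.
Box D: F(D→E) = (151.18 + 29.65) − 40.99 = 139.84 t/yr.
Box E throughput = its input = 139.84 t/yr; τ = 85190 / 139.84 = 609.2 yr.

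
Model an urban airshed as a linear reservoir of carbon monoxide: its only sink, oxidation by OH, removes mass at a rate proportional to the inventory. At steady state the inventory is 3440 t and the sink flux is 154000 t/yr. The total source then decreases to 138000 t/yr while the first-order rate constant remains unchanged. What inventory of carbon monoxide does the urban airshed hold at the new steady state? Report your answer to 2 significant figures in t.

3100 t

Rate constant k = F/M = 154000 / 3440 = 44.77 yr⁻¹.
At the new steady state, source = k·M_new ⇒ M_new = 138000 / 44.77 = 3083 t.
(Equivalently M_new = M × F_new/F_old = 3440 × 138000/154000.)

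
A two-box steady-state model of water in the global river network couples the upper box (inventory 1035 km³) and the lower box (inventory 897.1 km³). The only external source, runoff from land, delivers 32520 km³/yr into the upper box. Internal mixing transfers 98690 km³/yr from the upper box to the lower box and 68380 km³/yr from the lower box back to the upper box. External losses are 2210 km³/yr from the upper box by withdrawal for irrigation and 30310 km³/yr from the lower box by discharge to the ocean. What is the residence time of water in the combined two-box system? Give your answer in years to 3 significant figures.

Residence time in the combined system uses the total inventory and the total *external* removal — internal exchanges between the two boxes cancel.
M_total = 1035 + 897.1 = 1932.1 km³.
ΣF_external_out = 2210 + 30310 = 32520 km³/yr.
τ = M_total / ΣF_ext = 1932.1 / 32520 = 0.05941 yr.

0.0594 yr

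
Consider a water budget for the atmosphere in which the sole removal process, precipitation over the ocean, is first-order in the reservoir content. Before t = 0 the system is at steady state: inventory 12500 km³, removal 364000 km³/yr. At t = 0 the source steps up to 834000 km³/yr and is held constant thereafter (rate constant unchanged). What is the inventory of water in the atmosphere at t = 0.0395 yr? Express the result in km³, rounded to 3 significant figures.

Residence time τ = M₀/F₀ = 0.03434 yr. The eventual steady state is M_∞ = M₀·(F₁/F₀) = 12500 × 834000/364000 = 28640 km³.
The anomaly ΔM(t) = M(t) − M_∞ decays as ΔM₀·e^(−t/τ) with ΔM₀ = 12500 − 28640 = −16140 km³.
At t = 0.0395 yr, e^(−t/τ) = e^(−1.150) = 0.3166, so ΔM = −5109 km³ and M = 28640 − 5109 = 23531 km³.

23500 km³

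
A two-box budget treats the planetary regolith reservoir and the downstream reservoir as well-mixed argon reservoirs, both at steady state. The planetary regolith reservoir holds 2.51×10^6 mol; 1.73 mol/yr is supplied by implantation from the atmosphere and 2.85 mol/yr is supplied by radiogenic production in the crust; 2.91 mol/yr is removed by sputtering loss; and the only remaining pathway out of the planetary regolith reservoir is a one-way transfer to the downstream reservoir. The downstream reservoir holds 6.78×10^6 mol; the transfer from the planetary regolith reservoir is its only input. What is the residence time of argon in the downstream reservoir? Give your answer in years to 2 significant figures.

Balance the planetary regolith reservoir: ΣF_in = 1.73 + 2.85 = 4.5800 mol/yr.
Transfer to the downstream reservoir = ΣF_in − (2.91) = 1.6700 mol/yr.
At steady state the output of the downstream reservoir equals its input, 1.6700 mol/yr.
τ = M / F = 6.78×10^6 / 1.6700 = 4.060×10^6 yr.

4.1×10^6 yr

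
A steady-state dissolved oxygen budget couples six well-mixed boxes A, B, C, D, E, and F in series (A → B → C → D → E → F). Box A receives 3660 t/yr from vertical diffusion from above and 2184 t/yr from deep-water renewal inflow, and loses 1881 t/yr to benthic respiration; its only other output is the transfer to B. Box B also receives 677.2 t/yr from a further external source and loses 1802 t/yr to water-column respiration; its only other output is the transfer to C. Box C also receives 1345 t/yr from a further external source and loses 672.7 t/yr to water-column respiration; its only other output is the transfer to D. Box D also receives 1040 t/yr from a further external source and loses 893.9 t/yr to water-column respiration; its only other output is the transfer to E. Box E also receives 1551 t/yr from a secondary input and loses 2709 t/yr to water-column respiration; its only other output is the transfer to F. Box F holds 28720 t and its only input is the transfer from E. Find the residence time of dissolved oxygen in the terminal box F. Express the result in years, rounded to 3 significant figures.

Box A: F(A→B) = (3660 + 2184) − 1881 = 3963.0 t/yr.
Box B: F(B→C) = (3963.0 + 677.2) − 1802 = 2838.2 t/yr.
Box C: F(C→D) = (2838.2 + 1345) − 672.7 = 3510.5 t/yr.
Box D: F(D→E) = (3510.5 + 1040) − 893.9 = 3656.6 t/yr.
Box E: F(E→F) = (3656.6 + 1551) − 2709 = 2498.6 t/yr.
Box F throughput = its input = 2498.6 t/yr; τ = 28720 / 2498.6 = 11.49 yr.

11.5 yr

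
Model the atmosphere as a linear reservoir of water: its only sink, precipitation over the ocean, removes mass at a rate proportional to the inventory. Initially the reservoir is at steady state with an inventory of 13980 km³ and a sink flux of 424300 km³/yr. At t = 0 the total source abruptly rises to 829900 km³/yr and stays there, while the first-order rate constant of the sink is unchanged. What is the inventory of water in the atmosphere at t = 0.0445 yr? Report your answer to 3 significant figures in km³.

23900 km³

The sink rate constant is k = F₀/M₀ = 424300/13980 = 30.35 yr⁻¹.
Solving dM/dt = F₁ − kM with M(0) = M₀ gives M(t) = F₁/k + (M₀ − F₁/k)·e^(−kt).
F₁/k = 829900/30.35 = 27344 km³; kt = 30.35 × 0.0445 = 1.351, e^(−kt) = 0.2591.
M(0.0445) = 27344 + (13980 − 27344) × 0.2591 = 27344 − 3462 = 23881 km³.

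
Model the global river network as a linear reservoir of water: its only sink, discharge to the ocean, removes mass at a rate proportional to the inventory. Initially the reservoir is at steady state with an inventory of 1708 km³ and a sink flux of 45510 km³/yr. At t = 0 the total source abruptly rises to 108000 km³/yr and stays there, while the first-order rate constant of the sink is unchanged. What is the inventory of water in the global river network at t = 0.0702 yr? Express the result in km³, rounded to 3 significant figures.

3690 km³

Residence time τ = M₀/F₀ = 0.03753 yr. The eventual steady state is M_∞ = M₀·(F₁/F₀) = 1708 × 108000/45510 = 4053.3 km³.
The anomaly ΔM(t) = M(t) − M_∞ decays as ΔM₀·e^(−t/τ) with ΔM₀ = 1708 − 4053.3 = −2345 km³.
At t = 0.0702 yr, e^(−t/τ) = e^(−1.870) = 0.1540, so ΔM = −361.3 km³ and M = 4053.3 − 361.3 = 3692.0 km³.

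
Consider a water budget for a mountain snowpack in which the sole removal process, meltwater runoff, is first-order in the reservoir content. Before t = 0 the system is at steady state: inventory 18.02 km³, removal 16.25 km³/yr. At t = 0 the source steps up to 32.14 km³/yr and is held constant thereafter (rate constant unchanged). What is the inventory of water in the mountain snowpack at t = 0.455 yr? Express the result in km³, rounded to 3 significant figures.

24.0 km³

Residence time τ = M₀/F₀ = 1.109 yr. The eventual steady state is M_∞ = M₀·(F₁/F₀) = 18.02 × 32.14/16.25 = 35.641 km³.
The anomaly ΔM(t) = M(t) − M_∞ decays as ΔM₀·e^(−t/τ) with ΔM₀ = 18.02 − 35.641 = −17.62 km³.
At t = 0.455 yr, e^(−t/τ) = e^(−0.4103) = 0.6634, so ΔM = −11.69 km³ and M = 35.641 − 11.69 = 23.950 km³.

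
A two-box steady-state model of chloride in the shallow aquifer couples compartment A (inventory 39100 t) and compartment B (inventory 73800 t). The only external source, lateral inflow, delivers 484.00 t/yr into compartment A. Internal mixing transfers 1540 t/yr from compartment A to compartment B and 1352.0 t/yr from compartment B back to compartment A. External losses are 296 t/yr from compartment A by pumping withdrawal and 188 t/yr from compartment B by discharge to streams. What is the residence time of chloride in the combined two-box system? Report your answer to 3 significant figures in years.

233 yr

Residence time in the combined system uses the total inventory and the total *external* removal — internal exchanges between the two boxes cancel.
M_total = 39100 + 73800 = 112900 t.
ΣF_external_out = 296 + 188 = 484.00 t/yr.
τ = M_total / ΣF_ext = 112900 / 484.00 = 233.3 yr.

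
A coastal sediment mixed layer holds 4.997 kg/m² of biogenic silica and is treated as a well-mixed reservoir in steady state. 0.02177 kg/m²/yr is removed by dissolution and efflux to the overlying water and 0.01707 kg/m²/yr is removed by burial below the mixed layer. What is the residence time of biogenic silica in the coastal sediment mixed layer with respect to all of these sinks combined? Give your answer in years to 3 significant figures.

Total removal flux = 0.02177 + 0.01707 = 0.038840 kg/m²/yr.
τ = M / ΣF_out = 4.997 / 0.038840 = 128.7 yr.

129 yr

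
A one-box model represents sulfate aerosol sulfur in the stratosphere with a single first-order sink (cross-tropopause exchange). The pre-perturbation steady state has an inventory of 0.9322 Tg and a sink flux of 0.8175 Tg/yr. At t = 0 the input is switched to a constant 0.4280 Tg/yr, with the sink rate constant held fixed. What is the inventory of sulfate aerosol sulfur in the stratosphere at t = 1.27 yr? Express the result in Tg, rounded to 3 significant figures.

0.634 Tg

The sink rate constant is k = F₀/M₀ = 0.8175/0.9322 = 0.8770 yr⁻¹.
Solving dM/dt = F₁ − kM with M(0) = M₀ gives M(t) = F₁/k + (M₀ − F₁/k)·e^(−kt).
F₁/k = 0.4280/0.8770 = 0.48805 Tg; kt = 0.8770 × 1.27 = 1.114, e^(−kt) = 0.3283.
M(1.27) = 0.48805 + (0.9322 − 0.48805) × 0.3283 = 0.48805 + 0.1458 = 0.63388 Tg.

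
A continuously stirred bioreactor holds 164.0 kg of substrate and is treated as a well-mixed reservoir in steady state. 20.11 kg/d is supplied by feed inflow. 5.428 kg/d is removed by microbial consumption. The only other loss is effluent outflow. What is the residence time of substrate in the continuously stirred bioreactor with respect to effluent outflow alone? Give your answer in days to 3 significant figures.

At steady state ΣF_in = ΣF_out.
ΣF_in = 20.110 kg/d.
Effluent outflow flux = ΣF_in − (5.428) = 20.110 − 5.428 = 14.68 kg/d.
τ = M / F = 164.0 / 14.68 = 11.17 d.

11.2 d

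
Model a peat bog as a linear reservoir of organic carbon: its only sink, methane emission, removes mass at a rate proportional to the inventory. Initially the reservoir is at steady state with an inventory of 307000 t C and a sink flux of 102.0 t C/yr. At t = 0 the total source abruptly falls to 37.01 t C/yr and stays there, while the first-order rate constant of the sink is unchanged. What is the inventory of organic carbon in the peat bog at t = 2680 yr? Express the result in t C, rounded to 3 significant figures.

τ = M₀/F₀ = 307000/102.0 = 3010 yr; rate constant k = 1/τ.
New steady state M_∞ = F₁/k = F₁·τ = 37.01 × 3010 = 111390 t C.
M(t) = M_∞ + (M₀ − M_∞)·e^(−t/τ); t/τ = 2680/3010 = 0.8904, so e^(−t/τ) = 0.4105.
M(t) = 111390 + 195600 × 0.4105 = 191690 t C.

192000 t C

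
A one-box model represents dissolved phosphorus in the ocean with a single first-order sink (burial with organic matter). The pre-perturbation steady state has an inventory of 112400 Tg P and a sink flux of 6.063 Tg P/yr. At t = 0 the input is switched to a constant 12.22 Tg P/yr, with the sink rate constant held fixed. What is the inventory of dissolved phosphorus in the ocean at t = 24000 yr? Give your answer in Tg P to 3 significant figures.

τ = M₀/F₀ = 112400/6.063 = 18540 yr; rate constant k = 1/τ.
New steady state M_∞ = F₁/k = F₁·τ = 12.22 × 18540 = 226540 Tg P.
M(t) = M_∞ + (M₀ − M_∞)·e^(−t/τ); t/τ = 24000/18540 = 1.295, so e^(−t/τ) = 0.2740.
M(t) = 226540 − 114100 × 0.2740 = 195270 Tg P.

195000 Tg P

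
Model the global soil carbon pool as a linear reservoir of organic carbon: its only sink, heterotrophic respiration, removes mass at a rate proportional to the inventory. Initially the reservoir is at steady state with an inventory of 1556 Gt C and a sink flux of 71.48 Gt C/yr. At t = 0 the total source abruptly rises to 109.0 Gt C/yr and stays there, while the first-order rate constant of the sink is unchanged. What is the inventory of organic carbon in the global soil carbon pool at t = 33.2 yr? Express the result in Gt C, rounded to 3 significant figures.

Residence time τ = M₀/F₀ = 21.77 yr. The eventual steady state is M_∞ = M₀·(F₁/F₀) = 1556 × 109.0/71.48 = 2372.7 Gt C.
The anomaly ΔM(t) = M(t) − M_∞ decays as ΔM₀·e^(−t/τ) with ΔM₀ = 1556 − 2372.7 = −816.7 Gt C.
At t = 33.2 yr, e^(−t/τ) = e^(−1.525) = 0.2176, so ΔM = −177.7 Gt C and M = 2372.7 − 177.7 = 2195.0 Gt C.

2200 Gt C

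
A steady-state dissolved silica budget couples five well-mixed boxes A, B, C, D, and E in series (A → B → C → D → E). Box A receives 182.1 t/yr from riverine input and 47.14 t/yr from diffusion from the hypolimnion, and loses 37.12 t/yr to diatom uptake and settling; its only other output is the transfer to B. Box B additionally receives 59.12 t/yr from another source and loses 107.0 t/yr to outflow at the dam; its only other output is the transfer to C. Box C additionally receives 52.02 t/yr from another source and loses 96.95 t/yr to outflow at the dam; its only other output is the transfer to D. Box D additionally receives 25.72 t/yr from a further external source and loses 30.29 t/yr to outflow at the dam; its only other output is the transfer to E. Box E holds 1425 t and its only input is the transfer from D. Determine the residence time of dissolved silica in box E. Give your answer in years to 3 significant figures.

15.0 yr

Box A: F(A→B) = (182.1 + 47.14) − 37.12 = 192.12 t/yr.
Box B: F(B→C) = (192.12 + 59.12) − 107.0 = 144.24 t/yr.
Box C: F(C→D) = (144.24 + 52.02) − 96.95 = 99.310 t/yr.
Box D: F(D→E) = (99.310 + 25.72) − 30.29 = 94.740 t/yr.
Box E throughput = its input = 94.740 t/yr; τ = 1425 / 94.740 = 15.04 yr.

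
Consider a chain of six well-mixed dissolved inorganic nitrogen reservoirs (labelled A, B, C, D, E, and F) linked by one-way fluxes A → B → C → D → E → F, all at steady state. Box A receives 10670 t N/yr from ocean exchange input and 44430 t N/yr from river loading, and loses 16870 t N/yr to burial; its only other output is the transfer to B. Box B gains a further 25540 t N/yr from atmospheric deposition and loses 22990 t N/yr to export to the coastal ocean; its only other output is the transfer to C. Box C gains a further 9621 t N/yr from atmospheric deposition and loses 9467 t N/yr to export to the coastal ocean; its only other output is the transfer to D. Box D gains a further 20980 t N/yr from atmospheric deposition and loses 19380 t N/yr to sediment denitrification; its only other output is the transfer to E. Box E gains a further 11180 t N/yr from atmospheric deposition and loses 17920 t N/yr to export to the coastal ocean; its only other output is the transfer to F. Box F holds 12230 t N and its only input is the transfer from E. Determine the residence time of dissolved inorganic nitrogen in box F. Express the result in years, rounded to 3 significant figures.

0.342 yr

Box A: F(A→B) = (10670 + 44430) − 16870 = 38230 t N/yr.
Box B: F(B→C) = (38230 + 25540) − 22990 = 40780 t N/yr.
Box C: F(C→D) = (40780 + 9621) − 9467 = 40934 t N/yr.
Box D: F(D→E) = (40934 + 20980) − 19380 = 42534 t N/yr.
Box E: F(E→F) = (42534 + 11180) − 17920 = 35794 t N/yr.
Box F throughput = its input = 35794 t N/yr; τ = 12230 / 35794 = 0.3417 yr.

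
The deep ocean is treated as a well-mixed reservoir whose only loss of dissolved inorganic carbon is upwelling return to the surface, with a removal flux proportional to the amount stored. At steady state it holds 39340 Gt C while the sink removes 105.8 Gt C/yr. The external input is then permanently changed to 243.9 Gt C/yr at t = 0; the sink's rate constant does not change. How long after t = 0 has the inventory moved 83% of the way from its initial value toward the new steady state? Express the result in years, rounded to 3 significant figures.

τ = M₀/F₀ = 39340/105.8 = 371.8 yr.
The remaining gap fraction is e^(−t/τ); 83% covered ⇒ e^(−t/τ) = 0.170.
t = −τ ln(0.170) = 371.8 × 1.772 = 658.9 yr.

659 yr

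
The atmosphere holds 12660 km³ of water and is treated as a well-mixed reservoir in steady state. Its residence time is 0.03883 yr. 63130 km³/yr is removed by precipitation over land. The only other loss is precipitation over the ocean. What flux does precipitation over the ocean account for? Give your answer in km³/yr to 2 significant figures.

260000 km³/yr

Total removal F = M/τ = 12660 / 0.03883 = 326000 km³/yr.
Precipitation over the ocean = F − (63130) = 326000 − 63130 = 262900 km³/yr.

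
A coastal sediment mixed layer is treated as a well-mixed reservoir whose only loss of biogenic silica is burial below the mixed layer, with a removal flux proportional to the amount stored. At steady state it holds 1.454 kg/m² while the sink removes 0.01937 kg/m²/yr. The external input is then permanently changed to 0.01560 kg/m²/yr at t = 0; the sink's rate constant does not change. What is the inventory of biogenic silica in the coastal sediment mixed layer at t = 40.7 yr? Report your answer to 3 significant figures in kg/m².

Residence time τ = M₀/F₀ = 75.06 yr. The eventual steady state is M_∞ = M₀·(F₁/F₀) = 1.454 × 0.01560/0.01937 = 1.1710 kg/m².
The anomaly ΔM(t) = M(t) − M_∞ decays as ΔM₀·e^(−t/τ) with ΔM₀ = 1.454 − 1.1710 = 0.2830 kg/m².
At t = 40.7 yr, e^(−t/τ) = e^(−0.5422) = 0.5815, so ΔM = 0.1646 kg/m² and M = 1.1710 + 0.1646 = 1.3356 kg/m².

1.34 kg/m²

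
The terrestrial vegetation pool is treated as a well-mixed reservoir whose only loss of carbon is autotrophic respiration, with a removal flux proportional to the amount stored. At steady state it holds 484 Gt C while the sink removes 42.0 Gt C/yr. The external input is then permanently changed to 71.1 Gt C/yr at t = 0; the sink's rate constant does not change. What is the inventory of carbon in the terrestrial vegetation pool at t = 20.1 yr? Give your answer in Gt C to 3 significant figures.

τ = M₀/F₀ = 484/42.0 = 11.52 yr; rate constant k = 1/τ.
New steady state M_∞ = F₁/k = F₁·τ = 71.1 × 11.52 = 819.34 Gt C.
M(t) = M_∞ + (M₀ − M_∞)·e^(−t/τ); t/τ = 20.1/11.52 = 1.744, so e^(−t/τ) = 0.1748.
M(t) = 819.34 − 335.3 × 0.1748 = 760.73 Gt C.

761 Gt C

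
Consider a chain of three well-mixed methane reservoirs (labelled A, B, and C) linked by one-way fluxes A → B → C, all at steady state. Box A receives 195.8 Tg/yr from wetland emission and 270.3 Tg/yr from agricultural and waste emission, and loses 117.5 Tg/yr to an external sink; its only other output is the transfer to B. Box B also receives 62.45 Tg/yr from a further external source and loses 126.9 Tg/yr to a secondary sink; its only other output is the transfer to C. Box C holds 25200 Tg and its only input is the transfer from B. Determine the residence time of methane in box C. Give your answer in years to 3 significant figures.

Box A: F(A→B) = (195.8 + 270.3) − 117.5 = 348.60 Tg/yr.
Box B: F(B→C) = (348.60 + 62.45) − 126.9 = 284.15 Tg/yr.
Box C throughput = its input = 284.15 Tg/yr; τ = 25200 / 284.15 = 88.69 yr.

88.7 yr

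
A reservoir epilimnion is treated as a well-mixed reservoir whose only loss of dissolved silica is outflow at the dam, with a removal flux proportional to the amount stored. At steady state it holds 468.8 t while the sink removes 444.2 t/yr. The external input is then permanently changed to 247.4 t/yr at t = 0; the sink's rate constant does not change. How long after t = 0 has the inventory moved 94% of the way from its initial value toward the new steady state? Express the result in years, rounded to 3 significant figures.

τ = M₀/F₀ = 468.8/444.2 = 1.055 yr.
The remaining gap fraction is e^(−t/τ); 94% covered ⇒ e^(−t/τ) = 0.0600.
t = −τ ln(0.0600) = 1.055 × 2.813 = 2.969 yr.

2.97 yr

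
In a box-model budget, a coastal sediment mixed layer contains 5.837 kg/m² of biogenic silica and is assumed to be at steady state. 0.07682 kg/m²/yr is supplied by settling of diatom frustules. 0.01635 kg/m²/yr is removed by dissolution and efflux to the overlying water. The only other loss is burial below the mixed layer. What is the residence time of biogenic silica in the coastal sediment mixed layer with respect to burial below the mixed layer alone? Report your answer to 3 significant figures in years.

At steady state ΣF_in = ΣF_out.
ΣF_in = 0.076820 kg/m²/yr.
Burial below the mixed layer flux = ΣF_in − (0.01635) = 0.076820 − 0.01635 = 0.06047 kg/m²/yr.
τ = M / F = 5.837 / 0.06047 = 96.53 yr.

96.5 yr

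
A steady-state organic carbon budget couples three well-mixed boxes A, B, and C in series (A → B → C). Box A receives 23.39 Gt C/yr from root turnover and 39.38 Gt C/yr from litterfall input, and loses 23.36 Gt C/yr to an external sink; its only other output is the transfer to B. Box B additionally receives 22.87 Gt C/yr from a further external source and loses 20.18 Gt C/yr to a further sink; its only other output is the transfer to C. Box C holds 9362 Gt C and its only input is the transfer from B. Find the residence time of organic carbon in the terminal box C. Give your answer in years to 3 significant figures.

Box A: F(A→B) = (23.39 + 39.38) − 23.36 = 39.410 Gt C/yr.
Box B: F(B→C) = (39.410 + 22.87) − 20.18 = 42.100 Gt C/yr.
Box C throughput = its input = 42.100 Gt C/yr; τ = 9362 / 42.100 = 222.4 yr.

222 yr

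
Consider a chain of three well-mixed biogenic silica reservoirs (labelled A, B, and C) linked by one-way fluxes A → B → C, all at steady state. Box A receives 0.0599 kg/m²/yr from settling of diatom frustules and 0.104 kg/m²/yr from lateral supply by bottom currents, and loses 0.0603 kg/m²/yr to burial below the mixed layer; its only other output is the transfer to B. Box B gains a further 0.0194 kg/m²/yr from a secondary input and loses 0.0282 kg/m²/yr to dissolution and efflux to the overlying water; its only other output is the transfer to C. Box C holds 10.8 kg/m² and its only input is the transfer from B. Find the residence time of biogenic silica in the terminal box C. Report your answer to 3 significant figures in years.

Box A: F(A→B) = (0.0599 + 0.104) − 0.0603 = 0.10360 kg/m²/yr.
Box B: F(B→C) = (0.10360 + 0.0194) − 0.0282 = 0.094800 kg/m²/yr.
Box C throughput = its input = 0.094800 kg/m²/yr; τ = 10.8 / 0.094800 = 113.9 yr.

114 yr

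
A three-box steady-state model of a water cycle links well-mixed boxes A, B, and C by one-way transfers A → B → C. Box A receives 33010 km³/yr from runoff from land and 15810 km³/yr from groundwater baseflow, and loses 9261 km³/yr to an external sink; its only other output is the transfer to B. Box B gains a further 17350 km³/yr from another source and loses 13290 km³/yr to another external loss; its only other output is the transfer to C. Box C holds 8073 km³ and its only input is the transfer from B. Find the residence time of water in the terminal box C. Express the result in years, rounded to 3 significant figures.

0.185 yr

Box A: F(A→B) = (33010 + 15810) − 9261 = 39559 km³/yr.
Box B: F(B→C) = (39559 + 17350) − 13290 = 43619 km³/yr.
Box C throughput = its input = 43619 km³/yr; τ = 8073 / 43619 = 0.1851 yr.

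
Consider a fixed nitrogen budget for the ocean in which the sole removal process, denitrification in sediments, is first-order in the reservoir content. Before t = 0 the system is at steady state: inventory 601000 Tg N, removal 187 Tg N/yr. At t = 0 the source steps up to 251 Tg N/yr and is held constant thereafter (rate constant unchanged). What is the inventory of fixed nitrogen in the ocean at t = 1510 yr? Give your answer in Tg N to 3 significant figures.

The sink rate constant is k = F₀/M₀ = 187/601000 = 0.0003111 yr⁻¹.
Solving dM/dt = F₁ − kM with M(0) = M₀ gives M(t) = F₁/k + (M₀ − F₁/k)·e^(−kt).
F₁/k = 251/0.0003111 = 806690 Tg N; kt = 0.0003111 × 1510 = 0.4698, e^(−kt) = 0.6251.
M(1510) = 806690 + (601000 − 806690) × 0.6251 = 806690 − 128600 = 678110 Tg N.

678000 Tg N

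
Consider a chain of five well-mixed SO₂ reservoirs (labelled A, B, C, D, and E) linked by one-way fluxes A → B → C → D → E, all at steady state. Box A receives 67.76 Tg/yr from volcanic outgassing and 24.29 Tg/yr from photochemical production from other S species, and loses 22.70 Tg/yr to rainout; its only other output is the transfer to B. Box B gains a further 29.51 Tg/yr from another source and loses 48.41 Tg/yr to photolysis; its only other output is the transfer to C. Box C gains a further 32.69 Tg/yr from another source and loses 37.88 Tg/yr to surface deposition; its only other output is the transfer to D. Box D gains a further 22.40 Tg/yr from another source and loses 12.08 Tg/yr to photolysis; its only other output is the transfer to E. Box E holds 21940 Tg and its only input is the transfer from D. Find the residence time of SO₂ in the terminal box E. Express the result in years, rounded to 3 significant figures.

Box A: F(A→B) = (67.76 + 24.29) − 22.70 = 69.350 Tg/yr.
Box B: F(B→C) = (69.350 + 29.51) − 48.41 = 50.450 Tg/yr.
Box C: F(C→D) = (50.450 + 32.69) − 37.88 = 45.260 Tg/yr.
Box D: F(D→E) = (45.260 + 22.40) − 12.08 = 55.580 Tg/yr.
Box E throughput = its input = 55.580 Tg/yr; τ = 21940 / 55.580 = 394.7 yr.

395 yr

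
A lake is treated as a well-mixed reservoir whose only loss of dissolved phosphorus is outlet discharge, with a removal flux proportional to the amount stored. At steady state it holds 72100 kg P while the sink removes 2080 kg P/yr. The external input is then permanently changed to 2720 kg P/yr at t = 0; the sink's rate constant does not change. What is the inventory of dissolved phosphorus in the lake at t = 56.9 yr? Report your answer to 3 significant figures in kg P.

90000 kg P

The sink rate constant is k = F₀/M₀ = 2080/72100 = 0.02885 yr⁻¹.
Solving dM/dt = F₁ − kM with M(0) = M₀ gives M(t) = F₁/k + (M₀ − F₁/k)·e^(−kt).
F₁/k = 2720/0.02885 = 94285 kg P; kt = 0.02885 × 56.9 = 1.641, e^(−kt) = 0.1937.
M(56.9) = 94285 + (72100 − 94285) × 0.1937 = 94285 − 4297 = 89988 kg P.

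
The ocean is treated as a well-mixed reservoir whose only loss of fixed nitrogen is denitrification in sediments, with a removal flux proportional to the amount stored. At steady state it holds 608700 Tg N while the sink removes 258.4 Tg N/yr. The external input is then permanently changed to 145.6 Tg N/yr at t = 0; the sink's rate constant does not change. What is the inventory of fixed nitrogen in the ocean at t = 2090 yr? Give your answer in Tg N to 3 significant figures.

τ = M₀/F₀ = 608700/258.4 = 2356 yr; rate constant k = 1/τ.
New steady state M_∞ = F₁/k = F₁·τ = 145.6 × 2356 = 342980 Tg N.
M(t) = M_∞ + (M₀ − M_∞)·e^(−t/τ); t/τ = 2090/2356 = 0.8872, so e^(−t/τ) = 0.4118.
M(t) = 342980 + 265700 × 0.4118 = 452400 Tg N.

452000 Tg N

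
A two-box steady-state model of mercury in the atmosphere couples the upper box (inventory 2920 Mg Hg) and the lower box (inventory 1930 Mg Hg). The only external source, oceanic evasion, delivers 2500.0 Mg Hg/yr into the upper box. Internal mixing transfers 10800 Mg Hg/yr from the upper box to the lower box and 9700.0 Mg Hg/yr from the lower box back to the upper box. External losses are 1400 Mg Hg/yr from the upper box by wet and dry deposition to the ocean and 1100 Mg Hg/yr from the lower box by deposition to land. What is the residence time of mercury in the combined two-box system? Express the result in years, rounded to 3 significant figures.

Residence time in the combined system uses the total inventory and the total *external* removal — internal exchanges between the two boxes cancel.
M_total = 2920 + 1930 = 4850.0 Mg Hg.
ΣF_external_out = 1400 + 1100 = 2500.0 Mg Hg/yr.
τ = M_total / ΣF_ext = 4850.0 / 2500.0 = 1.940 yr.

1.94 yr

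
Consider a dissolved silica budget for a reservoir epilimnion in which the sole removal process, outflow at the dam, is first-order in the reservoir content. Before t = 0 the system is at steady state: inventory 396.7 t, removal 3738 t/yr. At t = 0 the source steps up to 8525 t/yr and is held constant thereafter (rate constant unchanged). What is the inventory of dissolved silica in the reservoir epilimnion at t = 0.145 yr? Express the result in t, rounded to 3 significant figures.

775 t

τ = M₀/F₀ = 396.7/3738 = 0.1061 yr; rate constant k = 1/τ.
New steady state M_∞ = F₁/k = F₁·τ = 8525 × 0.1061 = 904.73 t.
M(t) = M_∞ + (M₀ − M_∞)·e^(−t/τ); t/τ = 0.145/0.1061 = 1.366, so e^(−t/τ) = 0.2550.
M(t) = 904.73 − 508.0 × 0.2550 = 775.15 t.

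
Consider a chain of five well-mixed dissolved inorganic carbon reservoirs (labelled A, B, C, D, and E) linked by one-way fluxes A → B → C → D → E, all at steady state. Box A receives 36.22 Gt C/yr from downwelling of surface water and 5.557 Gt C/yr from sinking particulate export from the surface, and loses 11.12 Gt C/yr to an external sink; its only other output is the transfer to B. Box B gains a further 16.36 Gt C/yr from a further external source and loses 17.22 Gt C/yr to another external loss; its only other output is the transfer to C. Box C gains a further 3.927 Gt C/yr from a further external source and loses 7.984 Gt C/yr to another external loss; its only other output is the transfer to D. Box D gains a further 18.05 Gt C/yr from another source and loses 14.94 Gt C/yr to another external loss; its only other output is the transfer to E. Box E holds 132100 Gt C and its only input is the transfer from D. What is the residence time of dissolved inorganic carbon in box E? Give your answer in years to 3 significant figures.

Box A: F(A→B) = (36.22 + 5.557) − 11.12 = 30.657 Gt C/yr.
Box B: F(B→C) = (30.657 + 16.36) − 17.22 = 29.797 Gt C/yr.
Box C: F(C→D) = (29.797 + 3.927) − 7.984 = 25.740 Gt C/yr.
Box D: F(D→E) = (25.740 + 18.05) − 14.94 = 28.850 Gt C/yr.
Box E throughput = its input = 28.850 Gt C/yr; τ = 132100 / 28.850 = 4579 yr.

4580 yr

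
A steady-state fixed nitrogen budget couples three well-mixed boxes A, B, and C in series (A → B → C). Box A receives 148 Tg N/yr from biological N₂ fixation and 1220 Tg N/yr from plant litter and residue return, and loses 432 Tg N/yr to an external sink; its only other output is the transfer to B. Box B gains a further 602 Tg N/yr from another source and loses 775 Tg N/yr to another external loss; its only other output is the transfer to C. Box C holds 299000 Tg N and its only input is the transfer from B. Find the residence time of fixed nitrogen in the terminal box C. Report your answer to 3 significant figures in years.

Box A: F(A→B) = (148 + 1220) − 432 = 936.00 Tg N/yr.
Box B: F(B→C) = (936.00 + 602) − 775 = 763.00 Tg N/yr.
Box C throughput = its input = 763.00 Tg N/yr; τ = 299000 / 763.00 = 391.9 yr.

392 yr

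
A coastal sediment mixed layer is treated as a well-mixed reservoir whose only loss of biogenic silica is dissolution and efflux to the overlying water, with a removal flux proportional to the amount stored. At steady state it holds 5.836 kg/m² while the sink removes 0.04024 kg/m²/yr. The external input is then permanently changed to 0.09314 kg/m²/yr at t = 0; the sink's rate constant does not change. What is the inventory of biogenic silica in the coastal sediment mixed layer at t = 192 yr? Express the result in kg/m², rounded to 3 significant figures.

τ = M₀/F₀ = 5.836/0.04024 = 145.0 yr; rate constant k = 1/τ.
New steady state M_∞ = F₁/k = F₁·τ = 0.09314 × 145.0 = 13.508 kg/m².
M(t) = M_∞ + (M₀ − M_∞)·e^(−t/τ); t/τ = 192/145.0 = 1.324, so e^(−t/τ) = 0.2661.
M(t) = 13.508 − 7.672 × 0.2661 = 11.467 kg/m².

11.5 kg/m²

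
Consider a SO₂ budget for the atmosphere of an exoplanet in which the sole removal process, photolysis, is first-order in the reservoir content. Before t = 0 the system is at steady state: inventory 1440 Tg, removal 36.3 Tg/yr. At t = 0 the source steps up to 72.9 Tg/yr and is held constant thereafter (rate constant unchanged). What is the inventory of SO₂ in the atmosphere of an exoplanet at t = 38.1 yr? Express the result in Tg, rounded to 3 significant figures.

2340 Tg

The sink rate constant is k = F₀/M₀ = 36.3/1440 = 0.02521 yr⁻¹.
Solving dM/dt = F₁ − kM with M(0) = M₀ gives M(t) = F₁/k + (M₀ − F₁/k)·e^(−kt).
F₁/k = 72.9/0.02521 = 2891.9 Tg; kt = 0.02521 × 38.1 = 0.9604, e^(−kt) = 0.3827.
M(38.1) = 2891.9 + (1440 − 2891.9) × 0.3827 = 2891.9 − 555.7 = 2336.2 Tg.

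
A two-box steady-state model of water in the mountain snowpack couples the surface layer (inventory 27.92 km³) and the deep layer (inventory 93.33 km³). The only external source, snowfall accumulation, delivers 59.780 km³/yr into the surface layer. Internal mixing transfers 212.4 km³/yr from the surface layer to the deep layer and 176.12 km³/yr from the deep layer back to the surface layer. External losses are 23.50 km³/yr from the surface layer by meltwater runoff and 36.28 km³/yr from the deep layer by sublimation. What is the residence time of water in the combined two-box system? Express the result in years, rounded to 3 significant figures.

2.03 yr

Residence time in the combined system uses the total inventory and the total *external* removal — internal exchanges between the two boxes cancel.
M_total = 27.92 + 93.33 = 121.25 km³.
ΣF_external_out = 23.50 + 36.28 = 59.780 km³/yr.
τ = M_total / ΣF_ext = 121.25 / 59.780 = 2.028 yr.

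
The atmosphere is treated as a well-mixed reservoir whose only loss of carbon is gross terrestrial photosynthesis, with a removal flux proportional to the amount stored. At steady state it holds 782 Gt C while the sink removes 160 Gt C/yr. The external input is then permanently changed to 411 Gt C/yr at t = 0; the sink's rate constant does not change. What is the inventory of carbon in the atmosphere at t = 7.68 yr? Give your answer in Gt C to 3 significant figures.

The sink rate constant is k = F₀/M₀ = 160/782 = 0.2046 yr⁻¹.
Solving dM/dt = F₁ − kM with M(0) = M₀ gives M(t) = F₁/k + (M₀ − F₁/k)·e^(−kt).
F₁/k = 411/0.2046 = 2008.8 Gt C; kt = 0.2046 × 7.68 = 1.571, e^(−kt) = 0.2078.
M(7.68) = 2008.8 + (782 − 2008.8) × 0.2078 = 2008.8 − 254.9 = 1753.9 Gt C.

1750 Gt C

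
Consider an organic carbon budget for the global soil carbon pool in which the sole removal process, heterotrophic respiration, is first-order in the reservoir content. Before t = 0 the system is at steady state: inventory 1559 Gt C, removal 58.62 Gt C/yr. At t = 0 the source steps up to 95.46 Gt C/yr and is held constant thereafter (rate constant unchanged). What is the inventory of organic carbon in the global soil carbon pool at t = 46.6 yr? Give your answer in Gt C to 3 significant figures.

2370 Gt C

The sink rate constant is k = F₀/M₀ = 58.62/1559 = 0.03760 yr⁻¹.
Solving dM/dt = F₁ − kM with M(0) = M₀ gives M(t) = F₁/k + (M₀ − F₁/k)·e^(−kt).
F₁/k = 95.46/0.03760 = 2538.8 Gt C; kt = 0.03760 × 46.6 = 1.752, e^(−kt) = 0.1734.
M(46.6) = 2538.8 + (1559 − 2538.8) × 0.1734 = 2538.8 − 169.9 = 2368.9 Gt C.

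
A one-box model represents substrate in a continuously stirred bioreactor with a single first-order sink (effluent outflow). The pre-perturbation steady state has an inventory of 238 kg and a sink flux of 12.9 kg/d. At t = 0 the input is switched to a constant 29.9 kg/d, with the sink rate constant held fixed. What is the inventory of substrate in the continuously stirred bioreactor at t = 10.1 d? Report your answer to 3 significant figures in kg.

The sink rate constant is k = F₀/M₀ = 12.9/238 = 0.05420 d⁻¹.
Solving dM/dt = F₁ − kM with M(0) = M₀ gives M(t) = F₁/k + (M₀ − F₁/k)·e^(−kt).
F₁/k = 29.9/0.05420 = 551.64 kg; kt = 0.05420 × 10.1 = 0.5474, e^(−kt) = 0.5784.
M(10.1) = 551.64 + (238 − 551.64) × 0.5784 = 551.64 − 181.4 = 370.22 kg.

370 kg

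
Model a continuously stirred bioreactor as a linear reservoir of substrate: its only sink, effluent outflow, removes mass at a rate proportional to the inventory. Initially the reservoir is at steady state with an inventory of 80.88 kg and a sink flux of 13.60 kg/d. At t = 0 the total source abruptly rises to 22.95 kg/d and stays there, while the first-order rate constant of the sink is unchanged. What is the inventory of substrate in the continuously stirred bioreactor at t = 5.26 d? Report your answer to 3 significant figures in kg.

114 kg

The sink rate constant is k = F₀/M₀ = 13.60/80.88 = 0.1682 d⁻¹.
Solving dM/dt = F₁ − kM with M(0) = M₀ gives M(t) = F₁/k + (M₀ − F₁/k)·e^(−kt).
F₁/k = 22.95/0.1682 = 136.49 kg; kt = 0.1682 × 5.26 = 0.8845, e^(−kt) = 0.4129.
M(5.26) = 136.49 + (80.88 − 136.49) × 0.4129 = 136.49 − 22.96 = 113.52 kg.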